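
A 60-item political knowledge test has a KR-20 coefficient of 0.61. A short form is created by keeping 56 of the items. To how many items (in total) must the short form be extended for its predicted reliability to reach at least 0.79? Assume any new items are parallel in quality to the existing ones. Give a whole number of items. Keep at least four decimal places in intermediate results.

First, r for the 56-item form: n = 56/60 = 0.9333, so r_56 = 0.9333·0.61/(1 + (0.9333 − 1)·0.61) = 0.5935
Then solve for n' with r_old = 0.5935, r_target = 0.79: n' = 0.79(1 − 0.5935)/[0.5935(1 − 0.79)] = 2.5766
Total items = 2.5766 × 56 = 144.29, rounded up to 145.

145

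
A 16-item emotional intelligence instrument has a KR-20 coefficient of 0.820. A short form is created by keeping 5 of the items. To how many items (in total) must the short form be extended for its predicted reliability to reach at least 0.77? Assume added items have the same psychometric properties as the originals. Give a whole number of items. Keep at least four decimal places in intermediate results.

First, r for the 5-item form: n = 5/16 = 0.3125, so r_5 = 0.3125·0.820/(1 + (0.3125 − 1)·0.820) = 0.5874
Length factor from the short form to reach 0.77: n' = 0.77(1 − 0.5874) / [0.5874(1 − 0.77)] ≈ 2.3516
Total items = 2.3516 × 5 = 11.76, rounded up to 12.

12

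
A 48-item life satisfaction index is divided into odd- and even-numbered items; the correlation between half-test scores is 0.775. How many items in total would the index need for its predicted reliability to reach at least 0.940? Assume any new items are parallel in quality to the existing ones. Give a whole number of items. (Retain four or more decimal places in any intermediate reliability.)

110

Corrected full-test reliability: r_full = 2 × 0.775 / (1 + 0.775) ≈ 0.8732
n = r_tgt(1 − r_full) / [r_full(1 − r_tgt)] = 0.940 × 0.1268 / (0.8732 × 0.060) ≈ 2.2750
Required items = 2.2750 × 48 = 109.20, so 110 items.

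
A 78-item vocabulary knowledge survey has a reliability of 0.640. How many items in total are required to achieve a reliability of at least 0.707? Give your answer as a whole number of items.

Spearman-Brown solved for the length factor n:
n = r*(1 − r) / [ r (1 − r*) ]
n = 0.707 × (1 − 0.640) / [ 0.640 × (1 − 0.707) ]
n = 0.254520 / 0.187520 ≈ 1.3573
1.3573 × 78 = 105.87 → 106 items

106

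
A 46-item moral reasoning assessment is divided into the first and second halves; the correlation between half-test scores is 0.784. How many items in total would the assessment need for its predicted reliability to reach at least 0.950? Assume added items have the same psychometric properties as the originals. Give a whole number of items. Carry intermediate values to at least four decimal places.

121

r_full = 2(0.784)/(1 + 0.784) = 0.8789
Solve Spearman-Brown for n: n = 0.950(1 − 0.8789) / [0.8789(1 − 0.950)] = 2.6179
Required items = 2.6179 × 46 = 120.42, so 121 items.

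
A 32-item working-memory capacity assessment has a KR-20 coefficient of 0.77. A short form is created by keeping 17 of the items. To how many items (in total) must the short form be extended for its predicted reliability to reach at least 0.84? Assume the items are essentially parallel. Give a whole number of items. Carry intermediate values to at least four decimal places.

First, r for the 17-item form: n = 17/32 = 0.5312, so r_17 = 0.5312·0.77/(1 + (0.5312 − 1)·0.77) = 0.6401
Then solve for n' with r_old = 0.6401, r_target = 0.84: n' = 0.84(1 − 0.6401)/[0.6401(1 − 0.84)] = 2.9518
Items = 2.9518 × 17 ≈ 50.18 → 51

51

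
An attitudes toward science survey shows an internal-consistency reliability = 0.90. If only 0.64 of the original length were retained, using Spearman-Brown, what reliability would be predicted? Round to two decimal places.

By Spearman-Brown, r_new = n r / (1 + (n − 1) r).
r_new = (0.64 × 0.90) / (1 + (0.64 − 1) × 0.90)
     = 0.5760 / 0.6760 = 0.8521

0.85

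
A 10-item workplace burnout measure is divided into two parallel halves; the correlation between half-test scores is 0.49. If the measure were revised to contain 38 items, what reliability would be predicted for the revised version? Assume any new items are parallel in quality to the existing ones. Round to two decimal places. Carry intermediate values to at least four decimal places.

First correct the split-half correlation to full-test reliability: r_full = 2 × 0.49 / (1 + 0.49) ≈ 0.6577
Then adjust to 38 items: n = 38/10 = 3.8000
r_new = n·r_full / (1 + (n − 1)·r_full) = 2.4993 / 2.8416 ≈ 0.8795

0.88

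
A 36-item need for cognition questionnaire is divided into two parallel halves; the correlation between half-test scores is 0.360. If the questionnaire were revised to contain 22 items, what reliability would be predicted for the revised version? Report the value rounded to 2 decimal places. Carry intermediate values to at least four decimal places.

0.41

Spearman-Brown correction (n = 2): r_full = 2·0.360/(1 + 0.360) = 0.5294
Length factor from 36 to 22 items: n = 22/36 = 0.6111
r_new = n·r_full / (1 + (n − 1)·r_full) = 0.3235 / 0.7941 ≈ 0.4074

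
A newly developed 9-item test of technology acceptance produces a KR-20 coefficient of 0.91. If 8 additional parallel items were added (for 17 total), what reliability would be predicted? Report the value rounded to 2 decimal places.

0.95

The new length is 17/9 = 1.8889 times the old.
r_new = 1.8889·0.91 / [1 + (1.8889 − 1)·0.91]
     = 1.7189 / 1.8089 = 0.9502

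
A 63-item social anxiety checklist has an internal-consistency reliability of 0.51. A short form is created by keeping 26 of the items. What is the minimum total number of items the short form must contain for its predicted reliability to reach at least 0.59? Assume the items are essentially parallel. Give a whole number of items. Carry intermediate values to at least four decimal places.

88

First, r for the 26-item form: n = 26/63 = 0.4127, so r_26 = 0.4127·0.51/(1 + (0.4127 − 1)·0.51) = 0.3005
Length factor from the short form to reach 0.59: n' = 0.59(1 − 0.3005) / [0.3005(1 − 0.59)] ≈ 3.3497
Items = 3.3497 × 26 ≈ 87.09 → 88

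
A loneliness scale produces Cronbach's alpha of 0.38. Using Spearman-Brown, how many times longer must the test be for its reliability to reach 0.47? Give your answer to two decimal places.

1.45

Invert Spearman-Brown to solve for n:
n = r*(1 − r) / [ r (1 − r*) ]
n = [0.47 × 0.62] / [0.38 × 0.53]
  = 0.2914 / 0.2014 = 1.4469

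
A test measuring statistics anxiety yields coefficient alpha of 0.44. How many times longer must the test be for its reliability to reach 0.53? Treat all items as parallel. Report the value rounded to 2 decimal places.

Invert Spearman-Brown to solve for n:
n = r*(1 − r) / [ r (1 − r*) ]
n = 0.53(1 − 0.44) / [0.44(1 − 0.53)]
n = 0.2968 / 0.2068 ≈ 1.4352

1.44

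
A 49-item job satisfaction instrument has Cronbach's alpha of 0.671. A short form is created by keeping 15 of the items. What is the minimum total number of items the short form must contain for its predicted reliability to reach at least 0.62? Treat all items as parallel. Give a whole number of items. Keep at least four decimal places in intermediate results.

First, r for the 15-item form: n = 15/49 = 0.3061, so r_15 = 0.3061·0.671/(1 + (0.3061 − 1)·0.671) = 0.3843
Then solve for n' with r_old = 0.3843, r_target = 0.62: n' = 0.62(1 − 0.3843)/[0.3843(1 − 0.62)] = 2.6140
Items = 2.6140 × 15 ≈ 39.21 → 40

40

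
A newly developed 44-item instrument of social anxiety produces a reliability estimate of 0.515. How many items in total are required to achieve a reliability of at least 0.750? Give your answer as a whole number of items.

125

Rearranging the Spearman-Brown formula for n,
n = r_target (1 − r_old) / [ r_old (1 − r_target) ]
n = 0.750(1 − 0.515) / [0.515(1 − 0.750)]
  = 0.363750 / 0.128750 = 2.8252
So the test needs 2.8252 × 44 ≈ 124.31 items; rounding up, 125.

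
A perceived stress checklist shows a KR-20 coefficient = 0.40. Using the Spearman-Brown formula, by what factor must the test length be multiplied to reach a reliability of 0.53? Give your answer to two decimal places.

Invert Spearman-Brown to solve for n:
n = r*(1 − r) / [ r (1 − r*) ]
n = 0.53 × (1 − 0.40) / [ 0.40 × (1 − 0.53) ]
n = 0.3180 / 0.1880 ≈ 1.6915

1.69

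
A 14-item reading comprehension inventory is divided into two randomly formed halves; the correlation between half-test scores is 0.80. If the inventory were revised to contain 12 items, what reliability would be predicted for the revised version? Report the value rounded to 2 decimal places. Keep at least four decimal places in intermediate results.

0.87

First correct the split-half correlation to full-test reliability: r_full = 2 × 0.80 / (1 + 0.80) ≈ 0.8889
Length factor from 14 to 12 items: n = 12/14 = 0.8571
r_new = n·r_full / (1 + (n − 1)·r_full) = 0.7619 / 0.8730 ≈ 0.8727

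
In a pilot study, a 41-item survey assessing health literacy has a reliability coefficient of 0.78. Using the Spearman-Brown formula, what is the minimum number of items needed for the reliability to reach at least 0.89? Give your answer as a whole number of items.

Spearman-Brown solved for the length factor n:
n = r*(1 − r) / [ r (1 − r*) ]
n = 0.89 × (1 − 0.78) / [ 0.78 × (1 − 0.89) ]
  = 0.1958 / 0.0858 = 2.2821
Items needed = n × 41 = 2.2821 × 41 ≈ 93.57 → round up to 94

94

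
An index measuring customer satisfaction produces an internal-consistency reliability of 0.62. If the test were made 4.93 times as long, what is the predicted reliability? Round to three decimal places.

Spearman-Brown: r_new = n·r / (1 + (n − 1)·r)
r_new = 4.93·0.62 / [1 + (4.93 − 1)·0.62]
r_new = 3.0566 / 3.4366 ≈ 0.8894

0.889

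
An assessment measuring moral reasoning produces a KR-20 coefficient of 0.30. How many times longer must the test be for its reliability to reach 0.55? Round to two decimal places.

Rearranging the Spearman-Brown formula for n,
n = r*(1 − r) / [ r (1 − r*) ]
n = 0.55 × (1 − 0.30) / [ 0.30 × (1 − 0.55) ]
n = 0.3850 / 0.1350 ≈ 2.8519

2.85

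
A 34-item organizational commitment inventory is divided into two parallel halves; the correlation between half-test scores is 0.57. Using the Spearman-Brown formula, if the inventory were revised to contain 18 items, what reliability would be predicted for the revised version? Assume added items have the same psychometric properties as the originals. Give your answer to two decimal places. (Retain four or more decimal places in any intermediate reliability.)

Spearman-Brown correction (n = 2): r_full = 2·0.57/(1 + 0.57) = 0.7261
Length factor from 34 to 18 items: n = 18/34 = 0.5294
r_new = n·r_full / (1 + (n − 1)·r_full) = 0.3844 / 0.6583 ≈ 0.5839

0.58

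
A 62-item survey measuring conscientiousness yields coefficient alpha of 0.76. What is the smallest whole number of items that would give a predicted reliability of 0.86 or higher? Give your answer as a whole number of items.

n = 0.86(1 − 0.76) / [0.76(1 − 0.86)]
n = 0.2064 / 0.1064 ≈ 1.9398
1.9398 × 62 = 120.27 → 121 items

121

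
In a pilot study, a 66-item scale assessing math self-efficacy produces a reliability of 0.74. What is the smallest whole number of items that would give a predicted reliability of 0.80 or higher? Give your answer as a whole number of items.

Spearman-Brown solved for the length factor n:
n = r*(1 − r) / [ r (1 − r*) ]
n = 0.80 × (1 − 0.74) / [ 0.74 × (1 − 0.80) ]
  = 0.2080 / 0.1480 = 1.4054
1.4054 × 66 = 92.76 → 93 items

93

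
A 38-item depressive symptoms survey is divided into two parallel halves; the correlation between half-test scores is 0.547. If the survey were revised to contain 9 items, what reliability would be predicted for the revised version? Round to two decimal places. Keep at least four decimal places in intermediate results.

0.36

Full-test reliability from the split-half r: r_full = 2(0.547)/(1 + 0.547) = 0.7072
Then adjust to 9 items: n = 9/38 = 0.2368
r_new = n·r_full / (1 + (n − 1)·r_full) = 0.1675 / 0.4603 ≈ 0.3639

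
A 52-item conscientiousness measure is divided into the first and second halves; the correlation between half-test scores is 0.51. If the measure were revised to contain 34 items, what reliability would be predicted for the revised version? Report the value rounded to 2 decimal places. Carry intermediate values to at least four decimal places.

0.58

First correct the split-half correlation to full-test reliability: r_full = 2 × 0.51 / (1 + 0.51) ≈ 0.6755
Then adjust to 34 items: n = 34/52 = 0.6538
r_new = n·r_full / (1 + (n − 1)·r_full) = 0.4416 / 0.7661 ≈ 0.5764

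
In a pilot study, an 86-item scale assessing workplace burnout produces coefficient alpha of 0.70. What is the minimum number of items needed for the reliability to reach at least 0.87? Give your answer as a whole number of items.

n = 0.87 × (1 − 0.70) / [ 0.70 × (1 − 0.87) ]
n = 0.2610 / 0.0910 ≈ 2.8681
So the test needs 2.8681 × 86 ≈ 246.66 items; rounding up, 247.

247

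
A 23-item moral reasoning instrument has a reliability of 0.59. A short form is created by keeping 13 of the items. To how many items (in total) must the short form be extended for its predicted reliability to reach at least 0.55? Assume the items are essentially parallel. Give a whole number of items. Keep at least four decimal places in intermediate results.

20

First, r for the 13-item form: n = 13/23 = 0.5652, so r_13 = 0.5652·0.59/(1 + (0.5652 − 1)·0.59) = 0.4485
Then solve for n' with r_old = 0.4485, r_target = 0.55: n' = 0.55(1 − 0.4485)/[0.4485(1 − 0.55)] = 1.5029
Total items = 1.5029 × 13 = 19.54, rounded up to 20.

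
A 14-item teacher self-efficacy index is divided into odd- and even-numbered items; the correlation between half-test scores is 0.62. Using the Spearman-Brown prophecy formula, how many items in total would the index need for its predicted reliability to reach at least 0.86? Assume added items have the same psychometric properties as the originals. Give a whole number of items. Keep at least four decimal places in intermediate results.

27

Corrected full-test reliability: r_full = 2 × 0.62 / (1 + 0.62) ≈ 0.7654
Solve Spearman-Brown for n: n = 0.86(1 − 0.7654) / [0.7654(1 − 0.86)] = 1.8828
Required items = 1.8828 × 14 = 26.36, so 27 items.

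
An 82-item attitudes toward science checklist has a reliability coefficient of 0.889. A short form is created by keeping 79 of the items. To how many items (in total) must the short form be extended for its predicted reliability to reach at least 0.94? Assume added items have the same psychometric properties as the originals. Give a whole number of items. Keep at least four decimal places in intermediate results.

161

First, r for the 79-item form: n = 79/82 = 0.9634, so r_79 = 0.9634·0.889/(1 + (0.9634 − 1)·0.889) = 0.8853
Length factor from the short form to reach 0.94: n' = 0.94(1 − 0.8853) / [0.8853(1 − 0.94)] ≈ 2.0298
Total items = 2.0298 × 79 = 160.35, rounded up to 161.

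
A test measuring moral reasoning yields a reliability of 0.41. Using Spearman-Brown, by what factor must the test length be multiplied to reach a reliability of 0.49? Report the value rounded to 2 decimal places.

1.38

Invert Spearman-Brown to solve for n:
n = r*(1 − r) / [ r (1 − r*) ]
n = [0.49 × 0.59] / [0.41 × 0.51]
n = 0.2891 / 0.2091 ≈ 1.3826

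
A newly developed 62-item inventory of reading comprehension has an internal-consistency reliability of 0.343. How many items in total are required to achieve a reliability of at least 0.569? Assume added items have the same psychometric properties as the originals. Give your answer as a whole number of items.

157

n = 0.569 × (1 − 0.343) / [ 0.343 × (1 − 0.569) ]
n = 0.373833 / 0.147833 ≈ 2.5288
So the test needs 2.5288 × 62 ≈ 156.79 items; rounding up, 157.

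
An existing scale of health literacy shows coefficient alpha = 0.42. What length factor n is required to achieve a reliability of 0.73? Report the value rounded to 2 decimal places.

3.73

Rearranging the Spearman-Brown formula for n,
n = r*(1 − r) / [ r (1 − r*) ]
n = 0.73(1 − 0.42) / [0.42(1 − 0.73)]
n = 0.4234 / 0.1134 ≈ 3.7337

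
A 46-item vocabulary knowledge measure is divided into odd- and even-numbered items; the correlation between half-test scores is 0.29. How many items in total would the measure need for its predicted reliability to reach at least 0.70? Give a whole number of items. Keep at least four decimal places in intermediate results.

r_full = 2(0.29)/(1 + 0.29) = 0.4496
n = r_tgt(1 − r_full) / [r_full(1 − r_tgt)] = 0.70 × 0.5504 / (0.4496 × 0.30) ≈ 2.8565
Required items = 2.8565 × 46 = 131.40, so 132 items.

132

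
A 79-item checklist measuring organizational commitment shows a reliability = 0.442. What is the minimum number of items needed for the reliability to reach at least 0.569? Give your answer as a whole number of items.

132

Rearranging the Spearman-Brown formula for n,
n = r_target (1 − r_old) / [ r_old (1 − r_target) ]
n = [0.569 × 0.558] / [0.442 × 0.431]
n = 0.317502 / 0.190502 ≈ 1.6667
1.6667 × 79 = 131.67 → 132 items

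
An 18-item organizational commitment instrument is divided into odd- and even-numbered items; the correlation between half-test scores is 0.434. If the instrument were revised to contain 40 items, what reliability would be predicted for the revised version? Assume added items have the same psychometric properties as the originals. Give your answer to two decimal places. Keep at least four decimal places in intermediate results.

0.77

First correct the split-half correlation to full-test reliability: r_full = 2 × 0.434 / (1 + 0.434) ≈ 0.6053
Length factor from 18 to 40 items: n = 40/18 = 2.2222
r_new = n·r_full / (1 + (n − 1)·r_full) = 1.3451 / 1.7398 ≈ 0.7731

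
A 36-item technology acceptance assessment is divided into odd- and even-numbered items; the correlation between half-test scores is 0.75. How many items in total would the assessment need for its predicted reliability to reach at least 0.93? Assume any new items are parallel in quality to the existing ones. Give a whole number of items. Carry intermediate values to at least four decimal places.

80

Corrected full-test reliability: r_full = 2 × 0.75 / (1 + 0.75) ≈ 0.8571
Solve Spearman-Brown for n: n = 0.93(1 − 0.8571) / [0.8571(1 − 0.93)] = 2.2151
Required items = 2.2151 × 36 = 79.74, so 80 items.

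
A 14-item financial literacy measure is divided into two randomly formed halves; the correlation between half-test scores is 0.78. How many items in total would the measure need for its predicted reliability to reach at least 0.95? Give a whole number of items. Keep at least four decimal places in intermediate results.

r_full = 2(0.78)/(1 + 0.78) = 0.8764
n = r_tgt(1 − r_full) / [r_full(1 − r_tgt)] = 0.95 × 0.1236 / (0.8764 × 0.05) ≈ 2.6796
Items = 2.6796 × 14 ≈ 37.51 → 38

38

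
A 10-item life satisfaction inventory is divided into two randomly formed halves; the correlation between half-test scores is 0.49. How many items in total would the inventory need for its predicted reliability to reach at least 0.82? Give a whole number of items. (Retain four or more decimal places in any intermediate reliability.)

r_full = 2(0.49)/(1 + 0.49) = 0.6577
n = r_tgt(1 − r_full) / [r_full(1 − r_tgt)] = 0.82 × 0.3423 / (0.6577 × 0.18) ≈ 2.3709
Required items = 2.3709 × 10 = 23.71, so 24 items.

24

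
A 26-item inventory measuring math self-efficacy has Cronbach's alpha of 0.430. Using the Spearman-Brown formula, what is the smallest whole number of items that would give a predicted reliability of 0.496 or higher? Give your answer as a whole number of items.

34

n = 0.496 × (1 − 0.430) / [ 0.430 × (1 − 0.496) ]
n = 0.282720 / 0.216720 ≈ 1.3045
So the test needs 1.3045 × 26 ≈ 33.92 items; rounding up, 34.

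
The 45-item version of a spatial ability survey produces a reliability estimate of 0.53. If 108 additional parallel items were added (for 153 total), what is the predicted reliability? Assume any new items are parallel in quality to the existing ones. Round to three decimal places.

Length ratio n = 153/45 = 3.4
r_new = 3.4·0.53 / [1 + (3.4 − 1)·0.53]
     = 1.8020 / 2.2720 = 0.7931

0.793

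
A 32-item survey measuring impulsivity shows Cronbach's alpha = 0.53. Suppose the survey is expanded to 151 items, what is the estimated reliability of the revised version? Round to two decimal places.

The new length is 151/32 = 4.7188 times the old.
By Spearman-Brown, r_new = n r / (1 + (n − 1) r).
r_new = 4.7188·0.53 / [1 + (4.7188 − 1)·0.53]
     = 2.5010 / 2.9710 = 0.8418

0.84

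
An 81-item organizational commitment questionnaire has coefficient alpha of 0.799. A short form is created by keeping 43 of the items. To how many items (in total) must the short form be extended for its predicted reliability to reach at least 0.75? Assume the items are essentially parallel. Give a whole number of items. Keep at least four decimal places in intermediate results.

62

First, r for the 43-item form: n = 43/81 = 0.5309, so r_43 = 0.5309·0.799/(1 + (0.5309 − 1)·0.799) = 0.6785
Then solve for n' with r_old = 0.6785, r_target = 0.75: n' = 0.75(1 − 0.6785)/[0.6785(1 − 0.75)] = 1.4215
Items = 1.4215 × 43 ≈ 61.12 → 62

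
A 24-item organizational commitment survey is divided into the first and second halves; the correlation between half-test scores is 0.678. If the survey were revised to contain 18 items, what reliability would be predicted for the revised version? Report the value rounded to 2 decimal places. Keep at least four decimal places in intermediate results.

Spearman-Brown correction (n = 2): r_full = 2·0.678/(1 + 0.678) = 0.8081
Length factor from 24 to 18 items: n = 18/24 = 0.7500
r_new = n·r_full / (1 + (n − 1)·r_full) = 0.6061 / 0.7980 ≈ 0.7595

0.76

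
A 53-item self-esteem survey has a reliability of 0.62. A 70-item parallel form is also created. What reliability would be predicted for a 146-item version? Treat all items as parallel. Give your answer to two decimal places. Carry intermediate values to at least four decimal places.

The 70-item form is not needed; work directly from the 53-item form with n = 146/53 = 2.7547.
r_{146} = n·r / (1 + (n − 1)·r) = 1.7079 / 2.0879 ≈ 0.8180

0.82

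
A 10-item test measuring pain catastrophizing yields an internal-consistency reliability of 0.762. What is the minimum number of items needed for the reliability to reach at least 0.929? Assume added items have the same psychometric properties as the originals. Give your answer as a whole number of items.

41

Rearranging the Spearman-Brown formula for n,
n = r_target (1 − r_old) / [ r_old (1 − r_target) ]
n = 0.929 × (1 − 0.762) / [ 0.762 × (1 − 0.929) ]
  = 0.221102 / 0.054102 = 4.0868
4.0868 × 10 = 40.87 → 41 items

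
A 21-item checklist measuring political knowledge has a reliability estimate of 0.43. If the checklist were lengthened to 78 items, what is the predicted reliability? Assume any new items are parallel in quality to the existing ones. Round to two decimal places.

Length ratio n = 78/21 = 3.7143
Spearman-Brown: r_new = n·r / (1 + (n − 1)·r)
r_new = 3.7143·0.43 / [1 + (3.7143 − 1)·0.43]
     = 1.5971 / 2.1671 = 0.7370

0.74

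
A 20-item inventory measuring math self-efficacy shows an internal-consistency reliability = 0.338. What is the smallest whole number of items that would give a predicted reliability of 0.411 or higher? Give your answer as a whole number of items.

n = 0.411 × (1 − 0.338) / [ 0.338 × (1 − 0.411) ]
  = 0.272082 / 0.199082 = 1.3667
Items needed = n × 20 = 1.3667 × 20 ≈ 27.33 → round up to 28

28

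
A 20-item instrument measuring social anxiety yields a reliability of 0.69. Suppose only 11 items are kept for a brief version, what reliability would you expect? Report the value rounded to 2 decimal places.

0.55

The new length is 11/20 = 0.55 times the old.
r_new = (0.55 × 0.69) / (1 + (0.55 − 1) × 0.69)
r_new = 0.3795 / 0.6895 ≈ 0.5504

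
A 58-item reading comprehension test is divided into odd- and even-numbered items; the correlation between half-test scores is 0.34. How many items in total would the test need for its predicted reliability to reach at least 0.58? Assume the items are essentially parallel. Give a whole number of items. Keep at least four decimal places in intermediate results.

r_full = 2(0.34)/(1 + 0.34) = 0.5075
n = r_tgt(1 − r_full) / [r_full(1 − r_tgt)] = 0.58 × 0.4925 / (0.5075 × 0.42) ≈ 1.3401
Required items = 1.3401 × 58 = 77.73, so 78 items.

78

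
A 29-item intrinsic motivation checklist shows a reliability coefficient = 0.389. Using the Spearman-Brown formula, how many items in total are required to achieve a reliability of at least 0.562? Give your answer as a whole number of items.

n = [0.562 × 0.611] / [0.389 × 0.438]
  = 0.343382 / 0.170382 = 2.0154
2.0154 × 29 = 58.45 → 59 items

59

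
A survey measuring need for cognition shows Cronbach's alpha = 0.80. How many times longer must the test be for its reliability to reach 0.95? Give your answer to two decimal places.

Invert Spearman-Brown to solve for n:
n = r*(1 − r) / [ r (1 − r*) ]
n = 0.95(1 − 0.80) / [0.80(1 − 0.95)]
n = 0.1900 / 0.0400 ≈ 4.7500

4.75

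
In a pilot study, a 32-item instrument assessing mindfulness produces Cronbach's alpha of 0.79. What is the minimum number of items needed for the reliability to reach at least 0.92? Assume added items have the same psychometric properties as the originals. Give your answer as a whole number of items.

Spearman-Brown solved for the length factor n:
n = r_target (1 − r_old) / [ r_old (1 − r_target) ]
n = 0.92(1 − 0.79) / [0.79(1 − 0.92)]
  = 0.1932 / 0.0632 = 3.0570
Items needed = n × 32 = 3.0570 × 32 ≈ 97.82 → round up to 98

98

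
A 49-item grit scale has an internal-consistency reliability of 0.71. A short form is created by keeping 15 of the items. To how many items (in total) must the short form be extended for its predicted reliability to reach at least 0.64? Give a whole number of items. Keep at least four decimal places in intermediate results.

36

First, r for the 15-item form: n = 15/49 = 0.3061, so r_15 = 0.3061·0.71/(1 + (0.3061 − 1)·0.71) = 0.4284
Length factor from the short form to reach 0.64: n' = 0.64(1 − 0.4284) / [0.4284(1 − 0.64)] ≈ 2.3720
Items = 2.3720 × 15 ≈ 35.58 → 36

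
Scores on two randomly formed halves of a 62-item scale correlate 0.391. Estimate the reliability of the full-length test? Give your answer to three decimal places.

0.562

r_full = 2r_hh / (1 + r_hh) = 2 × 0.391 / (1 + 0.391)
       = 0.7820 / 1.3910 = 0.5622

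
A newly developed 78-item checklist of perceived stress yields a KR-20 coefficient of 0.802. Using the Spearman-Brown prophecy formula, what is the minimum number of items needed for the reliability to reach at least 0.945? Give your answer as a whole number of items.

331

Invert Spearman-Brown to solve for n:
n = r*(1 − r) / [ r (1 − r*) ]
n = 0.945(1 − 0.802) / [0.802(1 − 0.945)]
  = 0.187110 / 0.044110 = 4.2419
Items needed = n × 78 = 4.2419 × 78 ≈ 330.87 → round up to 331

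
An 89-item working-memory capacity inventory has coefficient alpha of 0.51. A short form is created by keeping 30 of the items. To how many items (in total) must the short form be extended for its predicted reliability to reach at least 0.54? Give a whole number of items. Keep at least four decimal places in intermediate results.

101

First, r for the 30-item form: n = 30/89 = 0.3371, so r_30 = 0.3371·0.51/(1 + (0.3371 − 1)·0.51) = 0.2597
Length factor from the short form to reach 0.54: n' = 0.54(1 − 0.2597) / [0.2597(1 − 0.54)] ≈ 3.3464
Total items = 3.3464 × 30 = 100.39, rounded up to 101.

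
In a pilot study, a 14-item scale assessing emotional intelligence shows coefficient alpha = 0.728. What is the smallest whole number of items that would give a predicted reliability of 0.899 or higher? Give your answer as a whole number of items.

47

Rearranging the Spearman-Brown formula for n,
n = r*(1 − r) / [ r (1 − r*) ]
n = [0.899 × 0.272] / [0.728 × 0.101]
  = 0.244528 / 0.073528 = 3.3256
3.3256 × 14 = 46.56 → 47 items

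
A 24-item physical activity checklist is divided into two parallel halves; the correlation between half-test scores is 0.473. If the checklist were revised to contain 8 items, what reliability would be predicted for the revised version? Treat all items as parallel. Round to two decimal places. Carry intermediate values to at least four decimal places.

0.37

Spearman-Brown correction (n = 2): r_full = 2·0.473/(1 + 0.473) = 0.6422
Then adjust to 8 items: n = 8/24 = 0.3333
r_new = n·r_full / (1 + (n − 1)·r_full) = 0.2140 / 0.5718 ≈ 0.3743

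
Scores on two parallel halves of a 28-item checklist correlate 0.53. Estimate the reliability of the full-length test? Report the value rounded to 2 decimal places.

The full test is twice the length of either half (n = 2).
r_full = 2r_hh / (1 + r_hh) = 2 × 0.53 / (1 + 0.53)
r_full = 1.0600 / 1.5300 ≈ 0.6928

0.69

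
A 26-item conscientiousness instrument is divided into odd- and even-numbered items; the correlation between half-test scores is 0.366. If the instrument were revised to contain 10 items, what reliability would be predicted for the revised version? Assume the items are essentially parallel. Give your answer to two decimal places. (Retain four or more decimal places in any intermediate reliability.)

Spearman-Brown correction (n = 2): r_full = 2·0.366/(1 + 0.366) = 0.5359
Length factor from 26 to 10 items: n = 10/26 = 0.3846
r_new = n·r_full / (1 + (n − 1)·r_full) = 0.2061 / 0.6702 ≈ 0.3075

0.31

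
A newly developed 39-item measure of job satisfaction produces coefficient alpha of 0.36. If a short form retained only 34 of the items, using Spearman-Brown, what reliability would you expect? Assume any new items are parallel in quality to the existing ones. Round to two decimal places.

0.33

n = 34/39 = 0.8718
r_new = (0.8718 × 0.36) / (1 + (0.8718 − 1) × 0.36)
r_new = 0.3138 / 0.9538 ≈ 0.3290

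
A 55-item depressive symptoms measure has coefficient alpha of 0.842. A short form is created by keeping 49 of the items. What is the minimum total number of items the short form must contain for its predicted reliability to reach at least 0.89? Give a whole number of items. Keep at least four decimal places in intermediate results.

First, r for the 49-item form: n = 49/55 = 0.8909, so r_49 = 0.8909·0.842/(1 + (0.8909 − 1)·0.842) = 0.8260
Then solve for n' with r_old = 0.8260, r_target = 0.89: n' = 0.89(1 − 0.8260)/[0.8260(1 − 0.89)] = 1.7044
Items = 1.7044 × 49 ≈ 83.52 → 84

84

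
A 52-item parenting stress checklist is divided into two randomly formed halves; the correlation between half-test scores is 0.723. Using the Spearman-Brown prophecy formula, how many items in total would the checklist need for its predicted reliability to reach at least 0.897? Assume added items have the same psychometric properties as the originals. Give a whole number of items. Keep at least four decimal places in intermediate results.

87

r_full = 2(0.723)/(1 + 0.723) = 0.8392
Solve Spearman-Brown for n: n = 0.897(1 − 0.8392) / [0.8392(1 − 0.897)] = 1.6687
Items = 1.6687 × 52 ≈ 86.77 → 87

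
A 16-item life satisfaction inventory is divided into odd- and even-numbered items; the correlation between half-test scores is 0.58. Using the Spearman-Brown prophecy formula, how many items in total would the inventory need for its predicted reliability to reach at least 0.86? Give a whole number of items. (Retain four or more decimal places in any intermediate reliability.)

Corrected full-test reliability: r_full = 2 × 0.58 / (1 + 0.58) ≈ 0.7342
n = r_tgt(1 − r_full) / [r_full(1 − r_tgt)] = 0.86 × 0.2658 / (0.7342 × 0.14) ≈ 2.2239
Items = 2.2239 × 16 ≈ 35.58 → 36

36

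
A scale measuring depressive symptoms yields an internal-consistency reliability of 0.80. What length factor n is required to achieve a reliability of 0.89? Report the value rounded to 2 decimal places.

2.02

n = [0.89 × 0.20] / [0.80 × 0.11]
  = 0.1780 / 0.0880 = 2.0227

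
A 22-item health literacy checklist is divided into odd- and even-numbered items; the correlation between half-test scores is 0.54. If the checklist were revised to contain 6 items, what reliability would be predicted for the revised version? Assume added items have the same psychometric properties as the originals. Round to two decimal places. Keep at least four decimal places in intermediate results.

0.39

Full-test reliability from the split-half r: r_full = 2(0.54)/(1 + 0.54) = 0.7013
Then adjust to 6 items: n = 6/22 = 0.2727
r_new = n·r_full / (1 + (n − 1)·r_full) = 0.1912 / 0.4899 ≈ 0.3903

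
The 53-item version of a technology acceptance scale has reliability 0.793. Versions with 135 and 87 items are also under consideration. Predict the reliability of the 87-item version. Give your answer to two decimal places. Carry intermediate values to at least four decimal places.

0.86

The 135-item form is not needed; work directly from the 53-item form with n = 87/53 = 1.6415.
r_{87} = n·r / (1 + (n − 1)·r) = 1.3017 / 1.5087 ≈ 0.8628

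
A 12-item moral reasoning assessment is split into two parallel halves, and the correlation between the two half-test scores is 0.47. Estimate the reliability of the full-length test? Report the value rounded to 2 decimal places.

The full test is twice the length of either half (n = 2).
r_full = 2r_hh / (1 + r_hh) = 2 × 0.47 / (1 + 0.47)
r_full = 0.9400 / 1.4700 ≈ 0.6395

0.64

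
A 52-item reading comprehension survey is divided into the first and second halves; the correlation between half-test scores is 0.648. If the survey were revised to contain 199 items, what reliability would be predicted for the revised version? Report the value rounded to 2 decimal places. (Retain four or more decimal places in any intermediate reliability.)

0.93

Full-test reliability from the split-half r: r_full = 2(0.648)/(1 + 0.648) = 0.7864
Then adjust to 199 items: n = 199/52 = 3.8269
r_new = n·r_full / (1 + (n − 1)·r_full) = 3.0095 / 3.2231 ≈ 0.9337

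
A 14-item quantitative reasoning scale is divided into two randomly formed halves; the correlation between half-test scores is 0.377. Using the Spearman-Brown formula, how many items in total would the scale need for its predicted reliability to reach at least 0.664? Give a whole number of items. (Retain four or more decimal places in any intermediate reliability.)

23

Corrected full-test reliability: r_full = 2 × 0.377 / (1 + 0.377) ≈ 0.5476
Solve Spearman-Brown for n: n = 0.664(1 − 0.5476) / [0.5476(1 − 0.664)] = 1.6326
Required items = 1.6326 × 14 = 22.86, so 23 items.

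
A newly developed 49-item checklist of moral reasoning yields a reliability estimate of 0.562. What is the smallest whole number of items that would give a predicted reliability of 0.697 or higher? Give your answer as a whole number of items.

88

n = [0.697 × 0.438] / [0.562 × 0.303]
n = 0.305286 / 0.170286 ≈ 1.7928
1.7928 × 49 = 87.85 → 88 items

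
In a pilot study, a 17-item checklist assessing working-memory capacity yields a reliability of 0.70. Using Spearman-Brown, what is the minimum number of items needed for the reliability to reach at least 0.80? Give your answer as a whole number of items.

30

n = 0.80 × (1 − 0.70) / [ 0.70 × (1 − 0.80) ]
  = 0.2400 / 0.1400 = 1.7143
So the test needs 1.7143 × 17 ≈ 29.14 items; rounding up, 30.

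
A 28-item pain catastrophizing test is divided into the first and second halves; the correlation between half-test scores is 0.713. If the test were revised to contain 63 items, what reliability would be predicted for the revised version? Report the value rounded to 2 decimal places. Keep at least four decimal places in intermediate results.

Spearman-Brown correction (n = 2): r_full = 2·0.713/(1 + 0.713) = 0.8325
Length factor from 28 to 63 items: n = 63/28 = 2.2500
r_new = n·r_full / (1 + (n − 1)·r_full) = 1.8731 / 2.0406 ≈ 0.9179

0.92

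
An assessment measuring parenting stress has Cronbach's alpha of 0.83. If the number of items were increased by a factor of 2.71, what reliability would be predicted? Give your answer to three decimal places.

0.930

r_new = (2.71 × 0.83) / (1 + (2.71 − 1) × 0.83)
     = 2.2493 / 2.4193 = 0.9297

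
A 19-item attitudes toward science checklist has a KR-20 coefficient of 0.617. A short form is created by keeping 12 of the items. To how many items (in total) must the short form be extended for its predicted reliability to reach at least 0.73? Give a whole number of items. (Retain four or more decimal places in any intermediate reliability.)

First, r for the 12-item form: n = 12/19 = 0.6316, so r_12 = 0.6316·0.617/(1 + (0.6316 − 1)·0.617) = 0.5043
Then solve for n' with r_old = 0.5043, r_target = 0.73: n' = 0.73(1 − 0.5043)/[0.5043(1 − 0.73)] = 2.6576
Items = 2.6576 × 12 ≈ 31.89 → 32

32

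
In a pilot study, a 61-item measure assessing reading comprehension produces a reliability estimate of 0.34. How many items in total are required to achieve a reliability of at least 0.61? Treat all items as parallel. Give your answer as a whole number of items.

Invert Spearman-Brown to solve for n:
n = r_target (1 − r_old) / [ r_old (1 − r_target) ]
n = 0.61 × (1 − 0.34) / [ 0.34 × (1 − 0.61) ]
  = 0.4026 / 0.1326 = 3.0362
So the test needs 3.0362 × 61 ≈ 185.21 items; rounding up, 186.

186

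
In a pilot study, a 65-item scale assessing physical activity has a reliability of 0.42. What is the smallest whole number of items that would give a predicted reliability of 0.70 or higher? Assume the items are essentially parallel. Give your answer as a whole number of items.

Invert Spearman-Brown to solve for n:
n = r*(1 − r) / [ r (1 − r*) ]
n = 0.70(1 − 0.42) / [0.42(1 − 0.70)]
n = 0.4060 / 0.1260 ≈ 3.2222
3.2222 × 65 = 209.44 → 210 items

210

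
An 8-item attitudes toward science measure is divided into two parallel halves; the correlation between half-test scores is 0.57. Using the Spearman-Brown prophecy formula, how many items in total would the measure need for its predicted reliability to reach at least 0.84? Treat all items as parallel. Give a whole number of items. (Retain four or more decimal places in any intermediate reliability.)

Corrected full-test reliability: r_full = 2 × 0.57 / (1 + 0.57) ≈ 0.7261
n = r_tgt(1 − r_full) / [r_full(1 − r_tgt)] = 0.84 × 0.2739 / (0.7261 × 0.16) ≈ 1.9804
Items = 1.9804 × 8 ≈ 15.84 → 16

16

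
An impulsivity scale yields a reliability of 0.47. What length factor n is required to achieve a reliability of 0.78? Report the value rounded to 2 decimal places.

n = 0.78(1 − 0.47) / [0.47(1 − 0.78)]
  = 0.4134 / 0.1034 = 3.9981

4.00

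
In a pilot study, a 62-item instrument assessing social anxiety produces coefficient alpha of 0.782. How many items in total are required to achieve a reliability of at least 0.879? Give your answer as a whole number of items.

n = [0.879 × 0.218] / [0.782 × 0.121]
  = 0.191622 / 0.094622 = 2.0251
So the test needs 2.0251 × 62 ≈ 125.56 items; rounding up, 126.

126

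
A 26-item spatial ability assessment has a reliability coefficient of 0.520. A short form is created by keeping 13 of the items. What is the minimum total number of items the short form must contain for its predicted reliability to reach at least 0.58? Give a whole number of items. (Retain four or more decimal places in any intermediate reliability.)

Short-form reliability: n = 13/26 = 0.5000; r_13 = n·r/(1+(n−1)r) ≈ 0.3514
Length factor from the short form to reach 0.58: n' = 0.58(1 − 0.3514) / [0.3514(1 − 0.58)] ≈ 2.5489
Total items = 2.5489 × 13 = 33.14, rounded up to 34.

34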